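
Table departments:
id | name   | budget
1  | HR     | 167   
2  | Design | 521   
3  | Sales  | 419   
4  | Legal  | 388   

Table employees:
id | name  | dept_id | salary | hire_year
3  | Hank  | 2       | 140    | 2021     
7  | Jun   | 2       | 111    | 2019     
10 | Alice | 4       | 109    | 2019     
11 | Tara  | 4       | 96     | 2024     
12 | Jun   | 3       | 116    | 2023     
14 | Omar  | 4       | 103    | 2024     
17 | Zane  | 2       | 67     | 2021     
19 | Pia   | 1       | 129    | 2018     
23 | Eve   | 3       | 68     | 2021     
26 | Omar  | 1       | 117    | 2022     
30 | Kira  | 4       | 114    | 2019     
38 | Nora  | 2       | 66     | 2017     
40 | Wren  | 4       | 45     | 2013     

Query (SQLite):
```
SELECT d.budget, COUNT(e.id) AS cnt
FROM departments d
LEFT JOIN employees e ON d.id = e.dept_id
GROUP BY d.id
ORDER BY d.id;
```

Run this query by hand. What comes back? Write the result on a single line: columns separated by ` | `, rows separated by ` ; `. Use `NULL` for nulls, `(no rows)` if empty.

LEFT JOIN keeps every departments row; unmatched ones get NULL for employees columns.
Group by departments.id and compute COUNT(e.id). COUNT(col) of an all-NULL group is 0.
  1: ids {19, 26} → COUNT(e.id)=2
  2: ids {3, 7, 17, 38} → COUNT(e.id)=4
  3: ids {12, 23} → COUNT(e.id)=2
  4: ids {10, 11, 14, 30, 40} → COUNT(e.id)=5

167 | 2 ; 521 | 4 ; 419 | 2 ; 388 | 5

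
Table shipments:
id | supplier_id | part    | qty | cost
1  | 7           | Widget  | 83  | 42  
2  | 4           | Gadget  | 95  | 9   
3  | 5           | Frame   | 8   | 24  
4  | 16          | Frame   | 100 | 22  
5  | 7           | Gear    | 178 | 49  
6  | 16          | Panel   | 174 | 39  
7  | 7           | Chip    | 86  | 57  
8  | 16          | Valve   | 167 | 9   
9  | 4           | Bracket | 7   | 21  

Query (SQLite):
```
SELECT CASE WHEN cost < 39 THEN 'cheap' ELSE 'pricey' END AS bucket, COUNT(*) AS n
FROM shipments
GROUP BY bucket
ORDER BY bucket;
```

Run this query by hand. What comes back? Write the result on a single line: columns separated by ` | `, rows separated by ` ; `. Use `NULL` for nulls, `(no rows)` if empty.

Bucket rows by cost < 39 → 'cheap' else 'pricey'; count each bucket.

cheap | 5 ; pricey | 4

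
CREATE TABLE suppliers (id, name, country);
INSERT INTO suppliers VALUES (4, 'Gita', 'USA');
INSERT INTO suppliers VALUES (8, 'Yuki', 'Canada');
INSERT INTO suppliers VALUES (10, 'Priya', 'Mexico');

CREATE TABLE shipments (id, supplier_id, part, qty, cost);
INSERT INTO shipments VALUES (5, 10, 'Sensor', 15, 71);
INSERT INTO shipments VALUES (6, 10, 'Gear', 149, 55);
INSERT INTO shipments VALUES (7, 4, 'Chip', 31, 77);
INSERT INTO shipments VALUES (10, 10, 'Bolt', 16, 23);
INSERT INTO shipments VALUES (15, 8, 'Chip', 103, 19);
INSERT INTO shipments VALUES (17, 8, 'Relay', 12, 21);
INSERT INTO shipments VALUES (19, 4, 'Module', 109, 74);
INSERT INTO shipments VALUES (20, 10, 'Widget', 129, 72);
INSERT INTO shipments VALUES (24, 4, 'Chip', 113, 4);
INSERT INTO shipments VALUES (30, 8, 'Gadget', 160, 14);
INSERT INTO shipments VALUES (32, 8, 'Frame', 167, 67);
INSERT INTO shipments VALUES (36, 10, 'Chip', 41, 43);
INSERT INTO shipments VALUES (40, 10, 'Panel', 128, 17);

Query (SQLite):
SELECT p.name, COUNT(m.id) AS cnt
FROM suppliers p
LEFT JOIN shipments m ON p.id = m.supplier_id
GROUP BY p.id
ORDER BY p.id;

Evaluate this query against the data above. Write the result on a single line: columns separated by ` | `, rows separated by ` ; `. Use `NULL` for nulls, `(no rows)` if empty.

Gita | 3 ; Yuki | 4 ; Priya | 6

LEFT JOIN keeps every suppliers row; unmatched ones get NULL for shipments columns.
Group by suppliers.id and compute COUNT(m.id). COUNT(col) of an all-NULL group is 0.
  4: ids {7, 19, 24} → COUNT(m.id)=3
  8: ids {15, 17, 30, 32} → COUNT(m.id)=4
  10: ids {5, 6, 10, 20, 36, 40} → COUNT(m.id)=6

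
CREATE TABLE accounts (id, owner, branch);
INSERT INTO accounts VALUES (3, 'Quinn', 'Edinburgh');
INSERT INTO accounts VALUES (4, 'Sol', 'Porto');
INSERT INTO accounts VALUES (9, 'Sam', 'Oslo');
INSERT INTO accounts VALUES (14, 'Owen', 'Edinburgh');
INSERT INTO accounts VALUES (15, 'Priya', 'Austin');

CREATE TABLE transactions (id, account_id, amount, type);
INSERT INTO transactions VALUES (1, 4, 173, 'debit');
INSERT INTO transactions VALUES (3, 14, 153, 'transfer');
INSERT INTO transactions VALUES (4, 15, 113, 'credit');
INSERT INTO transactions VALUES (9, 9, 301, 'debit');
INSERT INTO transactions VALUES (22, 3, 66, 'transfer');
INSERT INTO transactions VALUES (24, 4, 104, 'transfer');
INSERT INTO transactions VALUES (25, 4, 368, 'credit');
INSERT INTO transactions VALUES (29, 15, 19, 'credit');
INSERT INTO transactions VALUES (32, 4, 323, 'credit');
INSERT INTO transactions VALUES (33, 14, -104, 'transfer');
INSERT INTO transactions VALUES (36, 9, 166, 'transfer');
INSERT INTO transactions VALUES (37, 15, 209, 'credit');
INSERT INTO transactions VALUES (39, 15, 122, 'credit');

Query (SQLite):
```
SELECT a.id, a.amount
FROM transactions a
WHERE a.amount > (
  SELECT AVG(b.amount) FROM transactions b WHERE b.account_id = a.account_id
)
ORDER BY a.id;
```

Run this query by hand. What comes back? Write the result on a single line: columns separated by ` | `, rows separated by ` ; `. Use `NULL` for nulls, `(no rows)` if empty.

3 | 153 ; 9 | 301 ; 25 | 368 ; 32 | 323 ; 37 | 209 ; 39 | 122

For each transactions row a, compute AVG(amount) over rows sharing a.account_id.
Keep row a if a.amount > that per-group AVG.
  account_id=3: AVG(amount) = 66.0
  account_id=4: AVG(amount) = 242.0
  account_id=9: AVG(amount) = 233.5
  account_id=14: AVG(amount) = 24.5
  account_id=15: AVG(amount) = 115.75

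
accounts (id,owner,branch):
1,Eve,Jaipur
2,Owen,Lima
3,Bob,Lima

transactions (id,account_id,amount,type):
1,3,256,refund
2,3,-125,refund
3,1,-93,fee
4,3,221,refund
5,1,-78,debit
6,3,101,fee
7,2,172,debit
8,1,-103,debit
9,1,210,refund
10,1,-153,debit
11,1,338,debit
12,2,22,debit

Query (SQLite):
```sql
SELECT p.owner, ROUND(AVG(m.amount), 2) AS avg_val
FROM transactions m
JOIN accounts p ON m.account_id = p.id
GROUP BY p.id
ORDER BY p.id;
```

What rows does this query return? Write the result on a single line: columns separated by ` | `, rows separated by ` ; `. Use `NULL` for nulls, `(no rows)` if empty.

Join each transactions row to its accounts via account_id.
Group joined rows by accounts.id; compute ROUND(AVG(m.amount), 2) per group.
  1: ids {3, 5, 8, 9, 10, 11} → ROUND(AVG(m.amount), 2)=20.17
  2: ids {7, 12} → ROUND(AVG(m.amount), 2)=97
  3: ids {1, 2, 4, 6} → ROUND(AVG(m.amount), 2)=113.25

Eve | 20.17 ; Owen | 97 ; Bob | 113.25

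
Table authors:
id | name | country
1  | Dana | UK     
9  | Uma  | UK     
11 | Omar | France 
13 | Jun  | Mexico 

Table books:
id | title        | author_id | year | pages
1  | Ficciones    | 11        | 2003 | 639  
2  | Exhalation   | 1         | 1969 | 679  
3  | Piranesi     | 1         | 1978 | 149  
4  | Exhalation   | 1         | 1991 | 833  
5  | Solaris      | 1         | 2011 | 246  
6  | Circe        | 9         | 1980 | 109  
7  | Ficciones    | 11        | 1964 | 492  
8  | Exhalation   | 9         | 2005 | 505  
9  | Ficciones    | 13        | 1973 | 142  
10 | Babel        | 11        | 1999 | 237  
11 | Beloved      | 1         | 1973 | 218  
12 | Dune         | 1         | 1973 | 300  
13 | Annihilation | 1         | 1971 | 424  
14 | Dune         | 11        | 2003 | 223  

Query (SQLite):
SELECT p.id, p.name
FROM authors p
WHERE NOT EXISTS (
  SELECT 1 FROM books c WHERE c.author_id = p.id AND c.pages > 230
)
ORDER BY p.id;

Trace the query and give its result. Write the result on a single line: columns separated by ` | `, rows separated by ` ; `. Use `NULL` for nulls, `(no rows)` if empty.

13 | Jun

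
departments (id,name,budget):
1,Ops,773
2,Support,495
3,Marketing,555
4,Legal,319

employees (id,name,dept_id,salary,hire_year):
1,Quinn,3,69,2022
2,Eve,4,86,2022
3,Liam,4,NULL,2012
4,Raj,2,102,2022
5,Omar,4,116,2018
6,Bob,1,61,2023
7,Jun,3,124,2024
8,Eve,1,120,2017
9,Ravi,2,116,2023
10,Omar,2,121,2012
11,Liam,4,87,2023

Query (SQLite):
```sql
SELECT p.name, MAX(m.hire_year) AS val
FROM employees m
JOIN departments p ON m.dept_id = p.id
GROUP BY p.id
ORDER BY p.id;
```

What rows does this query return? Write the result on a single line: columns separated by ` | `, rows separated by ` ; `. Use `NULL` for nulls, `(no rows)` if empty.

Join each employees row to its departments via dept_id.
Group joined rows by departments.id; compute MAX(m.hire_year) per group.
  1: ids {6, 8} → MAX(m.hire_year)=2023
  2: ids {4, 9, 10} → MAX(m.hire_year)=2023
  3: ids {1, 7} → MAX(m.hire_year)=2024
  4: ids {2, 3, 5, 11} → MAX(m.hire_year)=2023

Ops | 2023 ; Support | 2023 ; Marketing | 2024 ; Legal | 2023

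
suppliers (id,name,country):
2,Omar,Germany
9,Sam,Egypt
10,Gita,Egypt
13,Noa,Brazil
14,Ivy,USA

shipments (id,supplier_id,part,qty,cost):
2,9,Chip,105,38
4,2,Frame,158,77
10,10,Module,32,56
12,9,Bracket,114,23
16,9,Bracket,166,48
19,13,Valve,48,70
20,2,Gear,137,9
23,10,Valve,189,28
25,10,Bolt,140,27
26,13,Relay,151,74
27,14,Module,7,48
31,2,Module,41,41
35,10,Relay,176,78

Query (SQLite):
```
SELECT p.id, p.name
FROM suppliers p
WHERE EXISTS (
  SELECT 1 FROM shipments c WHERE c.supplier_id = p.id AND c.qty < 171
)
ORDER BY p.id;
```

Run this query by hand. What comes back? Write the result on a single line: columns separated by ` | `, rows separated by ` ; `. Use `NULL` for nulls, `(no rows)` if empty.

For each suppliers row, check whether any shipments with matching supplier_id has qty < 171.
Keep rows where that is true.

2 | Omar ; 9 | Sam ; 10 | Gita ; 13 | Noa ; 14 | Ivy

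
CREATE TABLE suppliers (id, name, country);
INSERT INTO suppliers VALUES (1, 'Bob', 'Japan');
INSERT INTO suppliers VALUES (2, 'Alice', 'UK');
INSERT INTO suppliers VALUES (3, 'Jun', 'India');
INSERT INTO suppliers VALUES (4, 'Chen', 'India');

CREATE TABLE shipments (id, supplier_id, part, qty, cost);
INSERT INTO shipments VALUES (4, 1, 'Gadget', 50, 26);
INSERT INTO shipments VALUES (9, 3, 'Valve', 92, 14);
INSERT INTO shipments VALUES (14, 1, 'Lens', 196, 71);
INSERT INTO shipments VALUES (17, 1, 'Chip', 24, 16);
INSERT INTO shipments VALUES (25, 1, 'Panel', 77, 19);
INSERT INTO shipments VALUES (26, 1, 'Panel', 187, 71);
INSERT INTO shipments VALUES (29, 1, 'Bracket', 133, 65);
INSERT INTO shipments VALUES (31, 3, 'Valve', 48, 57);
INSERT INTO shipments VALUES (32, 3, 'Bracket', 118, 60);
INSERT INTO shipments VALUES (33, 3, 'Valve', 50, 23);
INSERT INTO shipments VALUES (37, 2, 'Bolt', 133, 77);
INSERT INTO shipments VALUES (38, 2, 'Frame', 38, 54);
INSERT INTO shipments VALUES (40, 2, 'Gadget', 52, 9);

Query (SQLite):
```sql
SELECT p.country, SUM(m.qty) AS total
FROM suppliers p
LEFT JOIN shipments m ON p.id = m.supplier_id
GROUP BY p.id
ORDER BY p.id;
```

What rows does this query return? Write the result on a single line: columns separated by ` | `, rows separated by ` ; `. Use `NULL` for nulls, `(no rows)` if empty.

LEFT JOIN keeps every suppliers row; unmatched ones get NULL for shipments columns.
Group by suppliers.id and compute SUM(m.qty). SUM over an all-NULL group is NULL.
  1: ids {4, 14, 17, 25, 26, 29} → SUM(m.qty)=667
  2: ids {37, 38, 40} → SUM(m.qty)=223
  3: ids {9, 31, 32, 33} → SUM(m.qty)=308
  4: ids {—} → SUM(m.qty)=NULL

Japan | 667 ; UK | 223 ; India | 308 ; India | NULL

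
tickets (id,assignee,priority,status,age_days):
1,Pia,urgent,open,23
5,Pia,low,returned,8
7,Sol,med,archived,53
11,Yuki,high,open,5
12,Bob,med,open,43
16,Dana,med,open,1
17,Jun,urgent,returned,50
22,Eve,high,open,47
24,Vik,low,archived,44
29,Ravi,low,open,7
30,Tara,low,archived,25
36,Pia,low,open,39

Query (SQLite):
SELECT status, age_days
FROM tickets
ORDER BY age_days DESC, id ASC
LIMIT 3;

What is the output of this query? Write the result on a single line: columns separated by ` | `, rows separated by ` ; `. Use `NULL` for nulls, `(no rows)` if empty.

archived | 53 ; returned | 50 ; open | 47

Sort by age_days desc, tiebreak id asc: (53, id=7), (50, id=17), (47, id=22), (44, id=24), (43, id=12), (39, id=36) …. Take first 3.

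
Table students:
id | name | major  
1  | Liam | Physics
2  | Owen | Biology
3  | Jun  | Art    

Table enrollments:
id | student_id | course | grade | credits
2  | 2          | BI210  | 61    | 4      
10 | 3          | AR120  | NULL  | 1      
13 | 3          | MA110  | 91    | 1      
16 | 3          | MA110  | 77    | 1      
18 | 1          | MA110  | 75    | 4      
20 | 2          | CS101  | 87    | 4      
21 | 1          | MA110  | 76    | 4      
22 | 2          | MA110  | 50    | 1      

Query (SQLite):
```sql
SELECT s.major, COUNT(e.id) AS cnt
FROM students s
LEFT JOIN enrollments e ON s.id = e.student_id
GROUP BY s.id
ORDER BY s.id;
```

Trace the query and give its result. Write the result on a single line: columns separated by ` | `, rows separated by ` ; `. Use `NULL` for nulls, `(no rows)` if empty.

LEFT JOIN keeps every students row; unmatched ones get NULL for enrollments columns.
Group by students.id and compute COUNT(e.id). COUNT(col) of an all-NULL group is 0.
  1: ids {18, 21} → COUNT(e.id)=2
  2: ids {2, 20, 22} → COUNT(e.id)=3
  3: ids {10, 13, 16} → COUNT(e.id)=3

Physics | 2 ; Biology | 3 ; Art | 3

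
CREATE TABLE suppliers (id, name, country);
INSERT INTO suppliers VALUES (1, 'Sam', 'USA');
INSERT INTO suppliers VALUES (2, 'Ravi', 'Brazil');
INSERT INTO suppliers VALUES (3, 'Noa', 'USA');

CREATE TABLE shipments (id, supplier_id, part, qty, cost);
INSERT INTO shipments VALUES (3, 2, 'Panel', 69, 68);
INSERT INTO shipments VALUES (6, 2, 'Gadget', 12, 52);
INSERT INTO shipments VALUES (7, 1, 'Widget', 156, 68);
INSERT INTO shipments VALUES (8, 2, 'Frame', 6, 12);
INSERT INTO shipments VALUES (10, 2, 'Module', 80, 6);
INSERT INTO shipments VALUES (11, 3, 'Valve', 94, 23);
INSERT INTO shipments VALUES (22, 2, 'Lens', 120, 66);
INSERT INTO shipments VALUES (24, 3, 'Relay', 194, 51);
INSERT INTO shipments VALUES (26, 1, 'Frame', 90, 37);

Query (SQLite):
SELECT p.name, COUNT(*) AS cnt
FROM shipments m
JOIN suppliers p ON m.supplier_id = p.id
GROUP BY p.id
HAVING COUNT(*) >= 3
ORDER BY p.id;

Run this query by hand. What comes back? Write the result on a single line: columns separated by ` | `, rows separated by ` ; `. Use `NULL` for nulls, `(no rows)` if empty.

Join each shipments row to its suppliers via supplier_id.
Group joined rows by suppliers.id; compute COUNT(*) per group.
HAVING: keep groups with count ≥ 3.
  1: ids {7, 26} → COUNT(*)=2
  2: ids {3, 6, 8, 10, 22} → COUNT(*)=5
  3: ids {11, 24} → COUNT(*)=2

Ravi | 5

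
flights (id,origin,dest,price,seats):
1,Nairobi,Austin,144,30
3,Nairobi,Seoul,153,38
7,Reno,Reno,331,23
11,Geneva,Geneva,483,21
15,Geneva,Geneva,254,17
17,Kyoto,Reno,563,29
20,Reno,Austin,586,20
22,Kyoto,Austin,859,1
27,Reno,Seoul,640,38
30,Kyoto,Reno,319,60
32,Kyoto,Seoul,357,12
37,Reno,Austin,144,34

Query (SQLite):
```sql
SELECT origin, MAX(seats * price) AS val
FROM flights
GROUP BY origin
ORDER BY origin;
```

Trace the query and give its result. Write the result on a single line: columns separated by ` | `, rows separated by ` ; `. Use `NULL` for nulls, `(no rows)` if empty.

For each row compute seats * price.
Group by origin; take MAX of the expression per group.
  Geneva: ids {11, 15} → MAX(seats * price)=10143
  Kyoto: ids {17, 22, 30, 32} → MAX(seats * price)=19140
  Nairobi: ids {1, 3} → MAX(seats * price)=5814
  Reno: ids {7, 20, 27, 37} → MAX(seats * price)=24320

Geneva | 10143 ; Kyoto | 19140 ; Nairobi | 5814 ; Reno | 24320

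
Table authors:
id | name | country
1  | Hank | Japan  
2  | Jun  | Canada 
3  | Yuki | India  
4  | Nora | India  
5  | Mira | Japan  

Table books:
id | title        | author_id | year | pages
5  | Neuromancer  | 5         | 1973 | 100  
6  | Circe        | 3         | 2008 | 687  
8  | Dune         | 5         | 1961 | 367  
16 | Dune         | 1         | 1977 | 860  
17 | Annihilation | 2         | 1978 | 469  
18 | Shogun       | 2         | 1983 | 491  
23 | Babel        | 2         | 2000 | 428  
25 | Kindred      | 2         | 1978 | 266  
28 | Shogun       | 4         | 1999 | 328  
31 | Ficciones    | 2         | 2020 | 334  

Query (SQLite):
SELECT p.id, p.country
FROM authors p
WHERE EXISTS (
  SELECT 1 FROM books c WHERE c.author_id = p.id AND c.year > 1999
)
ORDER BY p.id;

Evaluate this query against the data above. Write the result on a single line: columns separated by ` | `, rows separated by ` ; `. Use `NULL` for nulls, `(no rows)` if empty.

2 | Canada ; 3 | India

For each authors row, check whether any books with matching author_id has year > 1999.
Keep rows where that is true.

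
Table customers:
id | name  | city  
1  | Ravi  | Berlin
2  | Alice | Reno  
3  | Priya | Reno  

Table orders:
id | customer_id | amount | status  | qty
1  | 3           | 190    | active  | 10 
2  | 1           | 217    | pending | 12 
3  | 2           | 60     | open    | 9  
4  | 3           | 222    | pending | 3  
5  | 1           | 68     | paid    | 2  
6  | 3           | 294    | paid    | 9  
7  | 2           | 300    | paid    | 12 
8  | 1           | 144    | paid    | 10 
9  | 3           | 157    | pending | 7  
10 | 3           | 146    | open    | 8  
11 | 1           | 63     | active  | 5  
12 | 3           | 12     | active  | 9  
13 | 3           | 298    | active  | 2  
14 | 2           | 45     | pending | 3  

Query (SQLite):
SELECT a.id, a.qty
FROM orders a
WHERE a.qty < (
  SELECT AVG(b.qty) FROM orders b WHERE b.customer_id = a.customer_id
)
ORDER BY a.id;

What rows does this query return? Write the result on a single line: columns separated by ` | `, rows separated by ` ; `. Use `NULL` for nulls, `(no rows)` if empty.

For each orders row a, compute AVG(qty) over rows sharing a.customer_id.
Keep row a if a.qty < that per-group AVG.
  customer_id=1: AVG(qty) = 7.25
  customer_id=2: AVG(qty) = 8.0
  customer_id=3: AVG(qty) = 6.857143

4 | 3 ; 5 | 2 ; 11 | 5 ; 13 | 2 ; 14 | 3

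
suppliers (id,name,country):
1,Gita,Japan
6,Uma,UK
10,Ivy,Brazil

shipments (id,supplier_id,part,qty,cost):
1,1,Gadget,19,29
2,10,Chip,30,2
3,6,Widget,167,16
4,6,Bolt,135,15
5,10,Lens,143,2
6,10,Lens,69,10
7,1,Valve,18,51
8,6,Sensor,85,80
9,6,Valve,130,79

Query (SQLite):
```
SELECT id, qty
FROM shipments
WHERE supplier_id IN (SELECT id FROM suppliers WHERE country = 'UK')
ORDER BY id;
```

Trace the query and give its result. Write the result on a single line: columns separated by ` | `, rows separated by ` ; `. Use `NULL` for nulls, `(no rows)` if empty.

3 | 167 ; 4 | 135 ; 8 | 85 ; 9 | 130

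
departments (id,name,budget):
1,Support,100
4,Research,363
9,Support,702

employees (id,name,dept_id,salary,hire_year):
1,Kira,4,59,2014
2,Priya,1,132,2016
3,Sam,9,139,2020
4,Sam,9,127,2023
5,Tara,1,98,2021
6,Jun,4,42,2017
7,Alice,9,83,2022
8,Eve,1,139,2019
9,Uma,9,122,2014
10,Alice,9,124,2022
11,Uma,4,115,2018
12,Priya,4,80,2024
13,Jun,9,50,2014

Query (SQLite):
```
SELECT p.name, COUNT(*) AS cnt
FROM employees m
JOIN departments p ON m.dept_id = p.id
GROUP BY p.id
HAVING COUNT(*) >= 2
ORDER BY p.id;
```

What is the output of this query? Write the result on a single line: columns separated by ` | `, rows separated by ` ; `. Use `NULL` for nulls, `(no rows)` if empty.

Join each employees row to its departments via dept_id.
Group joined rows by departments.id; compute COUNT(*) per group.
HAVING: keep groups with count ≥ 2.
  1: ids {2, 5, 8} → COUNT(*)=3
  4: ids {1, 6, 11, 12} → COUNT(*)=4
  9: ids {3, 4, 7, 9, 10, 13} → COUNT(*)=6

Support | 3 ; Research | 4 ; Support | 6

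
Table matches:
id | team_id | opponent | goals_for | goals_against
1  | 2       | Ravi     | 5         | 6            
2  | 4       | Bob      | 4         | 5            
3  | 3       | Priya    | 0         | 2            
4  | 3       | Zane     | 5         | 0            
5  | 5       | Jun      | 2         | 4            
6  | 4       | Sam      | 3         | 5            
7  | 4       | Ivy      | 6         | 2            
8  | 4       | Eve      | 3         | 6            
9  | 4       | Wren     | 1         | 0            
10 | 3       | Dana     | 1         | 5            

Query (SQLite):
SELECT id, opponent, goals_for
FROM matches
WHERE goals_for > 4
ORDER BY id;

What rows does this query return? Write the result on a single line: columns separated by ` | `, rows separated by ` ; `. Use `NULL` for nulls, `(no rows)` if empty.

goals_for > 4: ids {1, 4, 7}

1 | Ravi | 5 ; 4 | Zane | 5 ; 7 | Ivy | 6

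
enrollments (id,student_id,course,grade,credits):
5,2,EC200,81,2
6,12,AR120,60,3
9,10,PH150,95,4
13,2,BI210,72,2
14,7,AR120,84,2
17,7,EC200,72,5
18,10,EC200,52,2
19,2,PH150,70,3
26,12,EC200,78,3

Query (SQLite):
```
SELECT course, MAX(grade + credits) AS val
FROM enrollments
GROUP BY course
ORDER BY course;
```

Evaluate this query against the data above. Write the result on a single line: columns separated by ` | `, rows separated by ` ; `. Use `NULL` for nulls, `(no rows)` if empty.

AR120 | 86 ; BI210 | 74 ; EC200 | 83 ; PH150 | 99

For each row compute grade + credits.
Group by course; take MAX of the expression per group.
  AR120: ids {6, 14} → MAX(grade + credits)=86
  BI210: ids {13} → MAX(grade + credits)=74
  EC200: ids {5, 17, 18, 26} → MAX(grade + credits)=83
  PH150: ids {9, 19} → MAX(grade + credits)=99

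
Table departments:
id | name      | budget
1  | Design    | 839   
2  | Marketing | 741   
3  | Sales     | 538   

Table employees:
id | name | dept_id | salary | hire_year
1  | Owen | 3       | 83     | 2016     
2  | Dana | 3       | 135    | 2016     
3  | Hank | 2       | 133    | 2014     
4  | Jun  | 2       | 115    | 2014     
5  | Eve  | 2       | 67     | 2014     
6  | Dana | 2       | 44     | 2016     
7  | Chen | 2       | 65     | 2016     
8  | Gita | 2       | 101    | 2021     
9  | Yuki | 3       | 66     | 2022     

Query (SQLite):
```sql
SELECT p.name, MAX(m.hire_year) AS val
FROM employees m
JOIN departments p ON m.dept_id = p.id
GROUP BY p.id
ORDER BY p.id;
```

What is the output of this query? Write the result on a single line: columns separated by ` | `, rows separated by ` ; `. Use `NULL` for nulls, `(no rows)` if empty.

Marketing | 2021 ; Sales | 2022

Join each employees row to its departments via dept_id.
Group joined rows by departments.id; compute MAX(m.hire_year) per group.
  2: ids {3, 4, 5, 6, 7, 8} → MAX(m.hire_year)=2021
  3: ids {1, 2, 9} → MAX(m.hire_year)=2022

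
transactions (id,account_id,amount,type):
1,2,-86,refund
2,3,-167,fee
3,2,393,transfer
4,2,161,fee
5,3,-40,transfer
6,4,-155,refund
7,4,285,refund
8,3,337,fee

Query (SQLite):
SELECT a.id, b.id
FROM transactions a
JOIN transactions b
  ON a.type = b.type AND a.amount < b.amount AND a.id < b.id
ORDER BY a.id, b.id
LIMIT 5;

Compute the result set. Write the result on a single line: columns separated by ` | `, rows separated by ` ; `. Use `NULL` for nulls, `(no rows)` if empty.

Pairs (a,b) with same type, a.amount < b.amount, a.id < b.id.
type groups: fee:{2,4,8} refund:{1,6,7} transfer:{3,5}
Ordered by (a.id, b.id); first 5.

1 | 7 ; 2 | 4 ; 2 | 8 ; 4 | 8 ; 6 | 7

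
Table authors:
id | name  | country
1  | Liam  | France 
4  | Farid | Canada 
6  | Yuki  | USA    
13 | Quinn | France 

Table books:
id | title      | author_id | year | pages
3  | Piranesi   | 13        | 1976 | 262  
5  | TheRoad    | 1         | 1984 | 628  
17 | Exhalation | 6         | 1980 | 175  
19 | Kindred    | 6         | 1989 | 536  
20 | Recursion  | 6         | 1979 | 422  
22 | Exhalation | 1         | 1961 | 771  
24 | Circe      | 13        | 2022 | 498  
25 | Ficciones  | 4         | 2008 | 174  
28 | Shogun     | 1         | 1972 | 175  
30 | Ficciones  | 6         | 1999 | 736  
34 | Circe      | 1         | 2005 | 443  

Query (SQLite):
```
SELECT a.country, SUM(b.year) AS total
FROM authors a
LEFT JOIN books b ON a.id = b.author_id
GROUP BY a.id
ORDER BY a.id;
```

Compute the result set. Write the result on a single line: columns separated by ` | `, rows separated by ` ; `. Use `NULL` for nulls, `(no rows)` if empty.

France | 7922 ; Canada | 2008 ; USA | 7947 ; France | 3998

LEFT JOIN keeps every authors row; unmatched ones get NULL for books columns.
Group by authors.id and compute SUM(b.year). SUM over an all-NULL group is NULL.
  1: ids {5, 22, 28, 34} → SUM(b.year)=7922
  4: ids {25} → SUM(b.year)=2008
  6: ids {17, 19, 20, 30} → SUM(b.year)=7947
  13: ids {3, 24} → SUM(b.year)=3998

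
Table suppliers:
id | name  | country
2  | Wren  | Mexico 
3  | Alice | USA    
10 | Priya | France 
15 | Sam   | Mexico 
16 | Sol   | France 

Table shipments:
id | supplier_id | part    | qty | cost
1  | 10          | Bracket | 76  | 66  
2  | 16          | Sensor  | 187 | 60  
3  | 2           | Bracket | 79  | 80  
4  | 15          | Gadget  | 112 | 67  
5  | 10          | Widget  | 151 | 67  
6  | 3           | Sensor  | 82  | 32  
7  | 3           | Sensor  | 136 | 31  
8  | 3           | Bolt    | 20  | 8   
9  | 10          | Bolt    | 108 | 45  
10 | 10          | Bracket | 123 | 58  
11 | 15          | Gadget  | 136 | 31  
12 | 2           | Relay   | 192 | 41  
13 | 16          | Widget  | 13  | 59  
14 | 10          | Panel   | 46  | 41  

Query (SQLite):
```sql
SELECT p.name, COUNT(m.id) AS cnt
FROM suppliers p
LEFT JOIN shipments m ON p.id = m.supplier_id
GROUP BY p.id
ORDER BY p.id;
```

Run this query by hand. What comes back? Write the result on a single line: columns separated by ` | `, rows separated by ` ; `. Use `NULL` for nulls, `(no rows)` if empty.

Wren | 2 ; Alice | 3 ; Priya | 5 ; Sam | 2 ; Sol | 2

LEFT JOIN keeps every suppliers row; unmatched ones get NULL for shipments columns.
Group by suppliers.id and compute COUNT(m.id). COUNT(col) of an all-NULL group is 0.
  2: ids {3, 12} → COUNT(m.id)=2
  3: ids {6, 7, 8} → COUNT(m.id)=3
  10: ids {1, 5, 9, 10, 14} → COUNT(m.id)=5
  15: ids {4, 11} → COUNT(m.id)=2
  16: ids {2, 13} → COUNT(m.id)=2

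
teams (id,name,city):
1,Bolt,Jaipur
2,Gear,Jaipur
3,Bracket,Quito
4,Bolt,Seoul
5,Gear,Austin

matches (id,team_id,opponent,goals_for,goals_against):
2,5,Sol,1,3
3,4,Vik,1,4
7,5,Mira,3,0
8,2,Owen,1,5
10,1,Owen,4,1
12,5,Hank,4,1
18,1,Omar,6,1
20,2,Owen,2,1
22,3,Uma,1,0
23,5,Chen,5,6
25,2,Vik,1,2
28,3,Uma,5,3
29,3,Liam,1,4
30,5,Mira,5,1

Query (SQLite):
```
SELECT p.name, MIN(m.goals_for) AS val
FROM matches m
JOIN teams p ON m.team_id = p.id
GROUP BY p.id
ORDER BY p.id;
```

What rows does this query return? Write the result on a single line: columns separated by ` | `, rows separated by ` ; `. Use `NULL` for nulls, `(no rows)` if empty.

Join each matches row to its teams via team_id.
Group joined rows by teams.id; compute MIN(m.goals_for) per group.
  1: ids {10, 18} → MIN(m.goals_for)=4
  2: ids {8, 20, 25} → MIN(m.goals_for)=1
  3: ids {22, 28, 29} → MIN(m.goals_for)=1
  4: ids {3} → MIN(m.goals_for)=1
  5: ids {2, 7, 12, 23, 30} → MIN(m.goals_for)=1

Bolt | 4 ; Gear | 1 ; Bracket | 1 ; Bolt | 1 ; Gear | 1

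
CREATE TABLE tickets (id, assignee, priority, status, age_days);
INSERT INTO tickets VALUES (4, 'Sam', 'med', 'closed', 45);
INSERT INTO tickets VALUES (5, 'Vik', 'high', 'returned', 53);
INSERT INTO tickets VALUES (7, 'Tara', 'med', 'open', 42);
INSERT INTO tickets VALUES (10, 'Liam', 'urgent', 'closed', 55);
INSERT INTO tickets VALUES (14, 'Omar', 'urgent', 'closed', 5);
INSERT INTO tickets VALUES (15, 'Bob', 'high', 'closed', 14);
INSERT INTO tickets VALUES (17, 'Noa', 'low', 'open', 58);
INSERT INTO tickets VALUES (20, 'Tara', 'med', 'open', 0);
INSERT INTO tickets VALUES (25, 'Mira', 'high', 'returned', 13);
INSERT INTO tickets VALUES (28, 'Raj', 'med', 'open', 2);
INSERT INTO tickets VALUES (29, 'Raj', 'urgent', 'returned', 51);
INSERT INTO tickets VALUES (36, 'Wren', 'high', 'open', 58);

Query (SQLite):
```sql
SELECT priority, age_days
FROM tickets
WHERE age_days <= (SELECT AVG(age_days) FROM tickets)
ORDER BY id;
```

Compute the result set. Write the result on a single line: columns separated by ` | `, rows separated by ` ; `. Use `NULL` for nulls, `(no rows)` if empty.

Scalar subquery: AVG(age_days) over all tickets rows = 33.0.
Keep rows where age_days <= that value.

urgent | 5 ; high | 14 ; med | 0 ; high | 13 ; med | 2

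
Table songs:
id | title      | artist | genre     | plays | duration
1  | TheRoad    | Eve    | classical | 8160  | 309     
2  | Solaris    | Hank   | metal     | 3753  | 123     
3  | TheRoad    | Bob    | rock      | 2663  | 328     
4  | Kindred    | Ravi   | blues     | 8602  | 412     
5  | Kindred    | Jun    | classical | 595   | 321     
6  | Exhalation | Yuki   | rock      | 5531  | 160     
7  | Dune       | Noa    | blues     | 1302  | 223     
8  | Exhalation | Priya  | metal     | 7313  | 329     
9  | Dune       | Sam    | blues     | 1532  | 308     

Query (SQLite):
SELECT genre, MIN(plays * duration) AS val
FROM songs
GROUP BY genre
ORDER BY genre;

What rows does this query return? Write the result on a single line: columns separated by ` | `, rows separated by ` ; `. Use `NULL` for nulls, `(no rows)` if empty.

For each row compute plays * duration.
Group by genre; take MIN of the expression per group.
  blues: ids {4, 7, 9} → MIN(plays * duration)=290346
  classical: ids {1, 5} → MIN(plays * duration)=190995
  metal: ids {2, 8} → MIN(plays * duration)=461619
  rock: ids {3, 6} → MIN(plays * duration)=873464

blues | 290346 ; classical | 190995 ; metal | 461619 ; rock | 873464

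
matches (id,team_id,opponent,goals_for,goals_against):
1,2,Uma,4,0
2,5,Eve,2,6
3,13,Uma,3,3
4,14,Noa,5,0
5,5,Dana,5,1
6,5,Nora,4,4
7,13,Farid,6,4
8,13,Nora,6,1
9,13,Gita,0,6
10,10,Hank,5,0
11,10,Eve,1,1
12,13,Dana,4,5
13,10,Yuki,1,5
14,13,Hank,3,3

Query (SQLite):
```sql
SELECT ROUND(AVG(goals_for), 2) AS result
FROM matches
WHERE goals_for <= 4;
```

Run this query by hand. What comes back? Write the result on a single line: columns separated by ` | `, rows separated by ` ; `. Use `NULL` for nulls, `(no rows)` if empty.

2.44

Rows where goals_for <= 4 → goals_for values: [4, 2, 3, 4, 0, 1, 4, 1, 3].
AVG = 22 / 9 (rounded to 2 dp).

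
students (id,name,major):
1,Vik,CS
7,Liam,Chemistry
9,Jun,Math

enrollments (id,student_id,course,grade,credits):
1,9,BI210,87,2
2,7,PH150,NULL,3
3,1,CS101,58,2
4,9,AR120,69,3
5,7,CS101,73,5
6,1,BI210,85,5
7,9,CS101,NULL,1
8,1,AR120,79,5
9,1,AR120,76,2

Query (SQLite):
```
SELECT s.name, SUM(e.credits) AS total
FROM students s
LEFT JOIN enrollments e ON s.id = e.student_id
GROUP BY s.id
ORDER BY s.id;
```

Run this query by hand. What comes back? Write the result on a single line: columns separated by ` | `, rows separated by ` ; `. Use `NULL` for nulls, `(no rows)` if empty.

Vik | 14 ; Liam | 8 ; Jun | 6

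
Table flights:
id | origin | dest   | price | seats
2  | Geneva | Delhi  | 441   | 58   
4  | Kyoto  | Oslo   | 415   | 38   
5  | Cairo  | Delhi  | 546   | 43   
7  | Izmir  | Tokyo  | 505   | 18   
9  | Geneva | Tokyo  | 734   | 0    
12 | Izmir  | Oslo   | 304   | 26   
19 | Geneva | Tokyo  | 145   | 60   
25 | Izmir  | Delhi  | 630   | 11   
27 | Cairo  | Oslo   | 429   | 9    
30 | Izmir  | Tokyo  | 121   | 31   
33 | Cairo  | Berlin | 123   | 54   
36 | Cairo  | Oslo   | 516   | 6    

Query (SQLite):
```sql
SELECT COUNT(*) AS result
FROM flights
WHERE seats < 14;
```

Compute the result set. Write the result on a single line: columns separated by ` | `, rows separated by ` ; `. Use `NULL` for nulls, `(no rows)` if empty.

4

Rows where seats < 14 → price values: [734, 630, 429, 516].
COUNT(*) counts rows → 4.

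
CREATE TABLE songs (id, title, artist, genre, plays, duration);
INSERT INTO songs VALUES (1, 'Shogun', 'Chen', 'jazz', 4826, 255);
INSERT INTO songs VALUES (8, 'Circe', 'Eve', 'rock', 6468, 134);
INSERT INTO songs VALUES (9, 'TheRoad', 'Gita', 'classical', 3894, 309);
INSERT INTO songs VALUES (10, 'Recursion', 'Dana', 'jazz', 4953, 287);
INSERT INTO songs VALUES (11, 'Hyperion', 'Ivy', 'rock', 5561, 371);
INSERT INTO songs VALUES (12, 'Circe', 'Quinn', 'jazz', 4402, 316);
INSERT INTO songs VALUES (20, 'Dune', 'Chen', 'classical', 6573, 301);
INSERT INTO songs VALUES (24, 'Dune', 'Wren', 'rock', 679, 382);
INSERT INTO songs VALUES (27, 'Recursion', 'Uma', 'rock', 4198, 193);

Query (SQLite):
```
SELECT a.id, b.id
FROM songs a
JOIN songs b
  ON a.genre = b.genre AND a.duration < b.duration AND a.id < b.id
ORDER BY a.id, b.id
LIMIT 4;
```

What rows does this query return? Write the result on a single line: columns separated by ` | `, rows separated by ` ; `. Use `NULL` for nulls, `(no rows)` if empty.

1 | 10 ; 1 | 12 ; 8 | 11 ; 8 | 24

Pairs (a,b) with same genre, a.duration < b.duration, a.id < b.id.
genre groups: classical:{9,20} jazz:{1,10,12} rock:{8,11,24,27}
Ordered by (a.id, b.id); first 4.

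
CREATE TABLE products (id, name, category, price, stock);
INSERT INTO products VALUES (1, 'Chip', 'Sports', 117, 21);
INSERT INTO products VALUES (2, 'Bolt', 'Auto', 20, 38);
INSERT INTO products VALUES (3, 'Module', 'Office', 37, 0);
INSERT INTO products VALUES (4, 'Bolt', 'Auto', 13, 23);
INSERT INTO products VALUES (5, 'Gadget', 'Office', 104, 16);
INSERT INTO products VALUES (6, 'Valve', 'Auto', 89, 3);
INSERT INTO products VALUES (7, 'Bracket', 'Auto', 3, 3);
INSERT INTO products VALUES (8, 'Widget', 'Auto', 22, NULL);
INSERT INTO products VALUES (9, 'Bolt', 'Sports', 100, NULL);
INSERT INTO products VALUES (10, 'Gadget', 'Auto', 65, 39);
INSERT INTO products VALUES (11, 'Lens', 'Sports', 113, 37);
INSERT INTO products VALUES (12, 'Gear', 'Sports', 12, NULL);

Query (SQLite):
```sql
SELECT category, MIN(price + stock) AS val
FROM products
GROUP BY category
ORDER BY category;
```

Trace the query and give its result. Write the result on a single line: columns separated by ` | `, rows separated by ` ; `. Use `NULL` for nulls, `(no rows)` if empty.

For each row compute price + stock.
Group by category; take MIN of the expression per group.
  Auto: ids {2, 4, 6, 7, 8, 10} → MIN(price + stock)=6
  Office: ids {3, 5} → MIN(price + stock)=37
  Sports: ids {1, 9, 11, 12} → MIN(price + stock)=138

Auto | 6 ; Office | 37 ; Sports | 138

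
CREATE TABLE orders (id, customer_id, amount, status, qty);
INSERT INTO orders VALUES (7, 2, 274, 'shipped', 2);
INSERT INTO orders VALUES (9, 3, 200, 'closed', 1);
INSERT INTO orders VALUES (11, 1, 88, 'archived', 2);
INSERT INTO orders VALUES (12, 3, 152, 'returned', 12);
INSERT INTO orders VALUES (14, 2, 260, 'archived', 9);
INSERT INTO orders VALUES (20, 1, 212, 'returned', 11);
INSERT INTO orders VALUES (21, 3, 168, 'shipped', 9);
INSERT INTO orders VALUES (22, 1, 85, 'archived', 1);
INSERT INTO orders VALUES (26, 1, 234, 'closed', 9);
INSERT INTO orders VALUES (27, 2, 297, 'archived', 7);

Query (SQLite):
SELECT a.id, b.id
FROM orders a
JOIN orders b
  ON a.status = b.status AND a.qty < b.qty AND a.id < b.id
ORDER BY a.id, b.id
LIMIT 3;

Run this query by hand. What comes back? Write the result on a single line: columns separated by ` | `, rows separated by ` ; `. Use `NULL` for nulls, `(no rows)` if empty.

7 | 21 ; 9 | 26 ; 11 | 14

Pairs (a,b) with same status, a.qty < b.qty, a.id < b.id.
status groups: archived:{11,14,22,27} closed:{9,26} returned:{12,20} shipped:{7,21}
Ordered by (a.id, b.id); first 3.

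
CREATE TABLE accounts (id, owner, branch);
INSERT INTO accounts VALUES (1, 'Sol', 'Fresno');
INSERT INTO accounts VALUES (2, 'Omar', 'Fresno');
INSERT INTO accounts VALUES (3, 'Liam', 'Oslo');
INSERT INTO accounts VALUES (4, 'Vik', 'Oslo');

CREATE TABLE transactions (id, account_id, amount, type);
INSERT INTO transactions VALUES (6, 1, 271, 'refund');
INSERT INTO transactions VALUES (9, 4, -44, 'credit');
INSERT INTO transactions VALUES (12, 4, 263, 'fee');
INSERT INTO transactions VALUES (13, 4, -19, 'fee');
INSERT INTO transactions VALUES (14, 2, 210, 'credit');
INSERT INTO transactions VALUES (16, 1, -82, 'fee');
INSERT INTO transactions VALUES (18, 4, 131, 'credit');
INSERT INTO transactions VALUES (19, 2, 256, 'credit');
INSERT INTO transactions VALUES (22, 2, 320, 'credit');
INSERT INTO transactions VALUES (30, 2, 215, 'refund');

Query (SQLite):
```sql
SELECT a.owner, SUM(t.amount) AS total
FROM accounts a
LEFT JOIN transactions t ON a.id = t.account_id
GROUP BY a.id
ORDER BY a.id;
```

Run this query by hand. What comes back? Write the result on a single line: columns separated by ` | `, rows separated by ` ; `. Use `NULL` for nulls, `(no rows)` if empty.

LEFT JOIN keeps every accounts row; unmatched ones get NULL for transactions columns.
Group by accounts.id and compute SUM(t.amount). SUM over an all-NULL group is NULL.
  1: ids {6, 16} → SUM(t.amount)=189
  2: ids {14, 19, 22, 30} → SUM(t.amount)=1001
  3: ids {—} → SUM(t.amount)=NULL
  4: ids {9, 12, 13, 18} → SUM(t.amount)=331

Sol | 189 ; Omar | 1001 ; Liam | NULL ; Vik | 331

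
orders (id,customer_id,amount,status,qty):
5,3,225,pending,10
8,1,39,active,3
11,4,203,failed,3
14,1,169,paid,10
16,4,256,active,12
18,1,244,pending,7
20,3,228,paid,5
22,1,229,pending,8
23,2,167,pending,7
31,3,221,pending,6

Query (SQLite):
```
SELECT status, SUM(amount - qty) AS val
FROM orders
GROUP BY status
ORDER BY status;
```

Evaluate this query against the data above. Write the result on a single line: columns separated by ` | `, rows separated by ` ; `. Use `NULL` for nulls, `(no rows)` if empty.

active | 280 ; failed | 200 ; paid | 382 ; pending | 1048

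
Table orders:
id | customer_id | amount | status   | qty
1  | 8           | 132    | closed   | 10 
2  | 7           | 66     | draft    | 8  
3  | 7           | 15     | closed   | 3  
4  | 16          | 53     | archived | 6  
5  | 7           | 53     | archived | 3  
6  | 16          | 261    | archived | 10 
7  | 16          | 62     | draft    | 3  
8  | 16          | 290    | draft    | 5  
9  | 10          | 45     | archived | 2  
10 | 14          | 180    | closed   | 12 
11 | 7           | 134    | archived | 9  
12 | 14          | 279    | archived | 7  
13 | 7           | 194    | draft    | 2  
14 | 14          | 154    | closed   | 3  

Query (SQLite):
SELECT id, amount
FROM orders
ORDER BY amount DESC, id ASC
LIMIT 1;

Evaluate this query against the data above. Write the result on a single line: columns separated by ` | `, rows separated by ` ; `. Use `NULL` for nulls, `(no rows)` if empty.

Sort by amount desc, tiebreak id asc: (290, id=8), (279, id=12), (261, id=6), (194, id=13) …. Take first 1.

8 | 290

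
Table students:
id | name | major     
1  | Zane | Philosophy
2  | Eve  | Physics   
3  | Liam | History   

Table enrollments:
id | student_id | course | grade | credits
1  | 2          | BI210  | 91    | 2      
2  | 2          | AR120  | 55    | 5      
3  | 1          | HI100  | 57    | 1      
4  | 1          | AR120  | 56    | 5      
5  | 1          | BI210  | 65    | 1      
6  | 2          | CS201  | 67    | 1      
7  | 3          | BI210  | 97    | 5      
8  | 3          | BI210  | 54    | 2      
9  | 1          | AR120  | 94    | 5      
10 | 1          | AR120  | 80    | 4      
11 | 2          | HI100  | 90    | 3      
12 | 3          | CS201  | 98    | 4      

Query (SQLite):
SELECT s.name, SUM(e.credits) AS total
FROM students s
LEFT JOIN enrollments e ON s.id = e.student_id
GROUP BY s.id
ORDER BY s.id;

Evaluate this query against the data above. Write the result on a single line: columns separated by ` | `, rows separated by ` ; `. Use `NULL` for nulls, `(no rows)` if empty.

Zane | 16 ; Eve | 11 ; Liam | 11

LEFT JOIN keeps every students row; unmatched ones get NULL for enrollments columns.
Group by students.id and compute SUM(e.credits). SUM over an all-NULL group is NULL.
  1: ids {3, 4, 5, 9, 10} → SUM(e.credits)=16
  2: ids {1, 2, 6, 11} → SUM(e.credits)=11
  3: ids {7, 8, 12} → SUM(e.credits)=11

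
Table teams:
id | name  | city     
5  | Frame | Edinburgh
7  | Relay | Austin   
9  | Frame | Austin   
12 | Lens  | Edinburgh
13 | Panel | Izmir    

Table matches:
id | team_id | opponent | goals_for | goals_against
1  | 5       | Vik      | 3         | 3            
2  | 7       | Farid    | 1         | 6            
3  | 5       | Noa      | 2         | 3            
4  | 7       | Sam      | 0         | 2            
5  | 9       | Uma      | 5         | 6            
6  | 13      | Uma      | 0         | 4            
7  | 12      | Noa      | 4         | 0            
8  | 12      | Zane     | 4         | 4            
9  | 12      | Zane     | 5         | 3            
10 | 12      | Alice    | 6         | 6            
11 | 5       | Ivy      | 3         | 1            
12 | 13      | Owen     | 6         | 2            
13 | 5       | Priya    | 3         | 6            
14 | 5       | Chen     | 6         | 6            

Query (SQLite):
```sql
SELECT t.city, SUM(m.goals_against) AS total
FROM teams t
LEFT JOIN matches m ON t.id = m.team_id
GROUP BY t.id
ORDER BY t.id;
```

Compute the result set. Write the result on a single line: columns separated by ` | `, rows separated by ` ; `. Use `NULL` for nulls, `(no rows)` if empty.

LEFT JOIN keeps every teams row; unmatched ones get NULL for matches columns.
Group by teams.id and compute SUM(m.goals_against). SUM over an all-NULL group is NULL.
  5: ids {1, 3, 11, 13, 14} → SUM(m.goals_against)=19
  7: ids {2, 4} → SUM(m.goals_against)=8
  9: ids {5} → SUM(m.goals_against)=6
  12: ids {7, 8, 9, 10} → SUM(m.goals_against)=13
  13: ids {6, 12} → SUM(m.goals_against)=6

Edinburgh | 19 ; Austin | 8 ; Austin | 6 ; Edinburgh | 13 ; Izmir | 6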